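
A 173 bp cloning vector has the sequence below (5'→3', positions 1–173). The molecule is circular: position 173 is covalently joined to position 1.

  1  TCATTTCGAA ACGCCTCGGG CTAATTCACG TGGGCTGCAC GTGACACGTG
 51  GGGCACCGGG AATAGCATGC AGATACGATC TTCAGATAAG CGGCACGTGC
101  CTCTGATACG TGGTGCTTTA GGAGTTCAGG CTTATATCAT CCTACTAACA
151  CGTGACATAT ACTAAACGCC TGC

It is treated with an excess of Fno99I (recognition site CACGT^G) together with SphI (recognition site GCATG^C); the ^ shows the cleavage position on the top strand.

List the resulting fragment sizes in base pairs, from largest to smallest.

55, 51, 29, 20, 11, 7 bp

Fno99I sites (CACGTG) start at positions 27, 38, 45, 94, 149.
Fno99I cuts after base 5 of each site (before the last base), so after positions 31, 42, 49, 98, 153.
The SphI site (GCATGC) starts at position 65.
SphI cuts after base 5 of each site (before the last base), so after position 69.
Combined cut positions: 31, 42, 49, 69, 98, 153.
Circular molecule, 6 cuts → 6 fragments:
  32–42 → 11 bp
  43–49 → 7 bp
  50–69 → 20 bp
  70–98 → 29 bp
  99–153 → 55 bp
  154–173 then 1–31 → 20 + 31 = 51 bp
Sorted largest to smallest: 55, 51, 29, 20, 11, 7 bp.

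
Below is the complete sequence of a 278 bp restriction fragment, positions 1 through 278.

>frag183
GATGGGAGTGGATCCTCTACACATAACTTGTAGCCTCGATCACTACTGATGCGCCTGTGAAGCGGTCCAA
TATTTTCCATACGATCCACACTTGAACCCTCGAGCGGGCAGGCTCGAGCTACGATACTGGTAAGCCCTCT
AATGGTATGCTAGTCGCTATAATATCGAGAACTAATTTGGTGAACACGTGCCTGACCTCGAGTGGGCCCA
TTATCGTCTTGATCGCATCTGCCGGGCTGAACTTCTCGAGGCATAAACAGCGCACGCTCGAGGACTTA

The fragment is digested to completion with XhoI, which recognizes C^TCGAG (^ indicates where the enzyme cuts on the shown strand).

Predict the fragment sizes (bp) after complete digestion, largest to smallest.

XhoI sites (CTCGAG) start at positions 99, 113, 197, 245, 267.
XhoI cuts after the first base of each site, so after positions 99, 113, 197, 245, 267.
Linear molecule, 5 cuts → 6 fragments:
  1–99 → 99 bp
  100–113 → 14 bp
  114–197 → 84 bp
  198–245 → 48 bp
  246–267 → 22 bp
  268–278 → 11 bp
Sorted largest to smallest: 99, 84, 48, 22, 14, 11 bp.

99, 84, 48, 22, 14, 11 bp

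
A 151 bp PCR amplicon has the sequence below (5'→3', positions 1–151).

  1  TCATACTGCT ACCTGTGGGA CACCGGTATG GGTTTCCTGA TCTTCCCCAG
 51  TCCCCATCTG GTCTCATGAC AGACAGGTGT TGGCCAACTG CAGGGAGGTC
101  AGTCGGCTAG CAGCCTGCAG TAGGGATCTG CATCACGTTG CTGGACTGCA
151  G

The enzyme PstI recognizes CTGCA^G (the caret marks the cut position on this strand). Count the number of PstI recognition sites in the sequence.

CTGCAG occurs starting at positions 88, 115, 146.
PstI cuts at 3 sites.

3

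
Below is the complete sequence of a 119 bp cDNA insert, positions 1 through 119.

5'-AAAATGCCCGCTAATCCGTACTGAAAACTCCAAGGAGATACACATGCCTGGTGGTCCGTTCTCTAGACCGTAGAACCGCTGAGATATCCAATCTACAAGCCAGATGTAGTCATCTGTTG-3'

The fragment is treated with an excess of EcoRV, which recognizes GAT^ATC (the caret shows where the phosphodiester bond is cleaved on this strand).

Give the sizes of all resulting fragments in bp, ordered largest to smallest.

85, 34 bp

The EcoRV site (GATATC) starts at position 83.
EcoRV cuts after base 3 of each site, so after position 85.
Linear molecule, 1 cut → 2 fragments:
  1–85 → 85 bp
  86–119 → 34 bp
Sorted largest to smallest: 85, 34 bp.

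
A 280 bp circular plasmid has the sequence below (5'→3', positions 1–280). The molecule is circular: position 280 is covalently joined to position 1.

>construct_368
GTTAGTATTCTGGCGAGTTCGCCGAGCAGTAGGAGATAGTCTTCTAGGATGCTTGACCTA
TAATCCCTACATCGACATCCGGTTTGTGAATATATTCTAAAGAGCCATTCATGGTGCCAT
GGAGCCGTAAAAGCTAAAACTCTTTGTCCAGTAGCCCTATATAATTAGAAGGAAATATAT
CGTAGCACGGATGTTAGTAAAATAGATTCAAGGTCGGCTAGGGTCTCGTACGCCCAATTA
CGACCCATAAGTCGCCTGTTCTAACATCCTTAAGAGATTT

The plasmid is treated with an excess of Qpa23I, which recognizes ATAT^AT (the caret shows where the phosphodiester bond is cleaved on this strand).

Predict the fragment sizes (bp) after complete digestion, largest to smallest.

195, 85 bp

Qpa23I sites (ATATAT) start at positions 90, 175.
Qpa23I cuts after base 4 of each site, so after positions 93, 178.
Circular molecule, 2 cuts → 2 fragments:
  94–178 → 85 bp
  179–280 then 1–93 → 102 + 93 = 195 bp
Sorted largest to smallest: 195, 85 bp.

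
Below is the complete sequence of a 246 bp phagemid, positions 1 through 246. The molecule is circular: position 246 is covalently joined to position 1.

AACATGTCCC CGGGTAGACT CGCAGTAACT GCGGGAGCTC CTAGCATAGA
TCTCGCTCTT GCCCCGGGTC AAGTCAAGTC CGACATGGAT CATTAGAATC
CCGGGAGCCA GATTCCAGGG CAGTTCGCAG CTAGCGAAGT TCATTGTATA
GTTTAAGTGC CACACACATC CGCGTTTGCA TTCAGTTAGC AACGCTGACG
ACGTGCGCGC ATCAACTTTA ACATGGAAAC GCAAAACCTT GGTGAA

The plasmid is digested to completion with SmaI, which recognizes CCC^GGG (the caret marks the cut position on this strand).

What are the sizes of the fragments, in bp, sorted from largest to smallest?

155, 54, 37 bp

SmaI sites (CCCGGG) start at positions 9, 63, 100.
SmaI cuts after base 3 of each site, so after positions 11, 65, 102.
Circular molecule, 3 cuts → 3 fragments:
  12–65 → 54 bp
  66–102 → 37 bp
  103–246 then 1–11 → 144 + 11 = 155 bp
Sorted largest to smallest: 155, 54, 37 bp.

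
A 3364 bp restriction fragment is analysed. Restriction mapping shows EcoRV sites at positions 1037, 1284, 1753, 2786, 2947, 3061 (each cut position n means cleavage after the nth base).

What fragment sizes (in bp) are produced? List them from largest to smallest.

Linear molecule, 6 cuts → 7 fragments:
  1037 − 0 = 1037 bp
  1284 − 1037 = 247 bp
  1753 − 1284 = 469 bp
  2786 − 1753 = 1033 bp
  2947 − 2786 = 161 bp
  3061 − 2947 = 114 bp
  3364 − 3061 = 303 bp
Sorted largest to smallest: 1037, 1033, 469, 303, 247, 161, 114 bp.

1037, 1033, 469, 303, 247, 161, 114 bp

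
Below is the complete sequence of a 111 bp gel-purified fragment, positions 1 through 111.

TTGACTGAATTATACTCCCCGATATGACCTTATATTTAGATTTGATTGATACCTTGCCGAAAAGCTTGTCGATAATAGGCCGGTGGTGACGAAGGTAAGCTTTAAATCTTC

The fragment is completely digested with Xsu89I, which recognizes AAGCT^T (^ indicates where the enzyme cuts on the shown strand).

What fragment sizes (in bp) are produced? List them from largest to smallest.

Xsu89I sites (AAGCTT) start at positions 62, 97.
Xsu89I cuts after base 5 of each site (before the last base), so after positions 66, 101.
Linear molecule, 2 cuts → 3 fragments:
  1–66 → 66 bp
  67–101 → 35 bp
  102–111 → 10 bp
Sorted largest to smallest: 66, 35, 10 bp.

66, 35, 10 bp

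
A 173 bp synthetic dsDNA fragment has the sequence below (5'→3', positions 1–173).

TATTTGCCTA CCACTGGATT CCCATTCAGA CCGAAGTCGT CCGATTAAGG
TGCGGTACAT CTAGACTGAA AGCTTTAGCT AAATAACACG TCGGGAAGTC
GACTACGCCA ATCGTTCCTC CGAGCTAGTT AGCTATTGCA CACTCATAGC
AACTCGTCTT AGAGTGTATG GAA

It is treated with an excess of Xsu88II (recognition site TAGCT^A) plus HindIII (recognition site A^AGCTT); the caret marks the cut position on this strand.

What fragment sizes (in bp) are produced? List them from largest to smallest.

Xsu88II sites (TAGCTA) start at positions 76, 130.
Xsu88II cuts after base 5 of each site (before the last base), so after positions 80, 134.
The HindIII site (AAGCTT) starts at position 70.
HindIII cuts after the first base of each site, so after position 70.
Combined cut positions: 70, 80, 134.
Linear molecule, 3 cuts → 4 fragments:
  1–70 → 70 bp
  71–80 → 10 bp
  81–134 → 54 bp
  135–173 → 39 bp
Sorted largest to smallest: 70, 54, 39, 10 bp.

70, 54, 39, 10 bp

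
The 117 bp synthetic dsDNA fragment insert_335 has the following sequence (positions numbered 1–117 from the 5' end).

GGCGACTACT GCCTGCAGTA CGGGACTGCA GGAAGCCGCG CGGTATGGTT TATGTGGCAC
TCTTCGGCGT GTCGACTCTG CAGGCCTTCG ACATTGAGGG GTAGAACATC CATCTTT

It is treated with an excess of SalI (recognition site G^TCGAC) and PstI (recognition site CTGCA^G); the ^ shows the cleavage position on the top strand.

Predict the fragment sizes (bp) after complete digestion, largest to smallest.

The SalI site (GTCGAC) starts at position 71.
SalI cuts after the first base of each site, so after position 71.
PstI sites (CTGCAG) start at positions 13, 26, 78.
PstI cuts after base 5 of each site (before the last base), so after positions 17, 30, 82.
Combined cut positions: 17, 30, 71, 82.
Linear molecule, 4 cuts → 5 fragments:
  1–17 → 17 bp
  18–30 → 13 bp
  31–71 → 41 bp
  72–82 → 11 bp
  83–117 → 35 bp
Sorted largest to smallest: 41, 35, 17, 13, 11 bp.

41, 35, 17, 13, 11 bp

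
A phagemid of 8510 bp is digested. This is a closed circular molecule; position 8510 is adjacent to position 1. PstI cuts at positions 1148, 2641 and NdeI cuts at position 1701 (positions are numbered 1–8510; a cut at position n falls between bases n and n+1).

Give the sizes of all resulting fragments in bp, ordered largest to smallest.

Combined cut positions (sorted): 1148, 1701, 2641.
Circular molecule, 3 cuts → 3 fragments:
  1701 − 1148 = 553 bp
  2641 − 1701 = 940 bp
  wrap: 8510 − 2641 + 1148 = 7017 bp
Sorted largest to smallest: 7017, 940, 553 bp.

7017, 940, 553 bp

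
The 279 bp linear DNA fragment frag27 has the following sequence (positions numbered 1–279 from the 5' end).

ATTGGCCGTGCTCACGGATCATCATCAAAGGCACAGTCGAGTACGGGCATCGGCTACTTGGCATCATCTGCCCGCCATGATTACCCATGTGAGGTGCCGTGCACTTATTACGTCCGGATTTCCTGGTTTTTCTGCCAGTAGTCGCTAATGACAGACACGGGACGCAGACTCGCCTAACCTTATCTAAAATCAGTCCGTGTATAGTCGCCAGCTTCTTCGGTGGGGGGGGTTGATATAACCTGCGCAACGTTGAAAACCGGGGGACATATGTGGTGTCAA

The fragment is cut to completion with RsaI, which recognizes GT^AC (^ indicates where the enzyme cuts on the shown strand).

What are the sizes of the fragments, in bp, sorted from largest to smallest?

The RsaI site (GTAC) starts at position 41.
RsaI cuts after base 2 of each site, so after position 42.
Linear molecule, 1 cut → 2 fragments:
  1–42 → 42 bp
  43–279 → 237 bp
Sorted largest to smallest: 237, 42 bp.

237, 42 bp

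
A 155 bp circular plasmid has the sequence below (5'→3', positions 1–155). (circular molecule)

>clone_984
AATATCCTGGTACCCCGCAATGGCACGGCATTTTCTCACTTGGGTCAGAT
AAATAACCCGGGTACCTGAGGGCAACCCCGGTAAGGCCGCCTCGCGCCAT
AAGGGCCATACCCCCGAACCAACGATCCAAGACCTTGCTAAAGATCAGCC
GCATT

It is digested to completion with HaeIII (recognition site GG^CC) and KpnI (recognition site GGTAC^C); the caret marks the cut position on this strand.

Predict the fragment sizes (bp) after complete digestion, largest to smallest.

63, 52, 21, 19 bp

HaeIII sites (GGCC) start at positions 85, 104.
HaeIII cuts after base 2 of each site, so after positions 86, 105.
KpnI sites (GGTACC) start at positions 9, 61.
KpnI cuts after base 5 of each site (before the last base), so after positions 13, 65.
Combined cut positions: 13, 65, 86, 105.
Circular molecule, 4 cuts → 4 fragments:
  14–65 → 52 bp
  66–86 → 21 bp
  87–105 → 19 bp
  106–155 then 1–13 → 50 + 13 = 63 bp
Sorted largest to smallest: 63, 52, 21, 19 bp.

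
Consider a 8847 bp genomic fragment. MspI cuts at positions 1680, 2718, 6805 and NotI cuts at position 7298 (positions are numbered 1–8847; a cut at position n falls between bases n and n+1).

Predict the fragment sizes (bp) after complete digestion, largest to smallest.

Combined cut positions (sorted): 1680, 2718, 6805, 7298.
Linear molecule, 4 cuts → 5 fragments:
  1680 − 0 = 1680 bp
  2718 − 1680 = 1038 bp
  6805 − 2718 = 4087 bp
  7298 − 6805 = 493 bp
  8847 − 7298 = 1549 bp
Sorted largest to smallest: 4087, 1680, 1549, 1038, 493 bp.

4087, 1680, 1549, 1038, 493 bp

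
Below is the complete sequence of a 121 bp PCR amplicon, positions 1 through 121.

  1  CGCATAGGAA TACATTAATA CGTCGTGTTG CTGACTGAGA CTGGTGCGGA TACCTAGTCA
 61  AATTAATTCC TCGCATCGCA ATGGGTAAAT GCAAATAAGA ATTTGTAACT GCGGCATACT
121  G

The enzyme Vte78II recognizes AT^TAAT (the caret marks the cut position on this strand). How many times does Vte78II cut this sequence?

ATTAAT occurs starting at positions 14, 62.
Vte78II cuts at 2 sites.

2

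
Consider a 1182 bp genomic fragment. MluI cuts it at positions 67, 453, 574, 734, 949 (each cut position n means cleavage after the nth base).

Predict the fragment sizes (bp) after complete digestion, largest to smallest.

386, 233, 215, 160, 121, 67 bp

Linear molecule, 5 cuts → 6 fragments:
  67 − 0 = 67 bp
  453 − 67 = 386 bp
  574 − 453 = 121 bp
  734 − 574 = 160 bp
  949 − 734 = 215 bp
  1182 − 949 = 233 bp
Sorted largest to smallest: 386, 233, 215, 160, 121, 67 bp.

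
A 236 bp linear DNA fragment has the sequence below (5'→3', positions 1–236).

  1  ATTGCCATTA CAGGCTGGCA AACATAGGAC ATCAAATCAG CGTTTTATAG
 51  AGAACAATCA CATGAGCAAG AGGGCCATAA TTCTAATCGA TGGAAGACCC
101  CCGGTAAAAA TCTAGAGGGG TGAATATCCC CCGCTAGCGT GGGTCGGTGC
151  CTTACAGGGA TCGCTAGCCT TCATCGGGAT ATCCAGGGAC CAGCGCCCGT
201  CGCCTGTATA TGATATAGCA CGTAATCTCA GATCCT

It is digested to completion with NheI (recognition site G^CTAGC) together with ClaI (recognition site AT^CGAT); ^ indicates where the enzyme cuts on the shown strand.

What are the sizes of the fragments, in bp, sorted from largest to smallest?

NheI sites (GCTAGC) start at positions 133, 163.
NheI cuts after the first base of each site, so after positions 133, 163.
The ClaI site (ATCGAT) starts at position 86.
ClaI cuts after base 2 of each site, so after position 87.
Combined cut positions: 87, 133, 163.
Linear molecule, 3 cuts → 4 fragments:
  1–87 → 87 bp
  88–133 → 46 bp
  134–163 → 30 bp
  164–236 → 73 bp
Sorted largest to smallest: 87, 73, 46, 30 bp.

87, 73, 46, 30 bp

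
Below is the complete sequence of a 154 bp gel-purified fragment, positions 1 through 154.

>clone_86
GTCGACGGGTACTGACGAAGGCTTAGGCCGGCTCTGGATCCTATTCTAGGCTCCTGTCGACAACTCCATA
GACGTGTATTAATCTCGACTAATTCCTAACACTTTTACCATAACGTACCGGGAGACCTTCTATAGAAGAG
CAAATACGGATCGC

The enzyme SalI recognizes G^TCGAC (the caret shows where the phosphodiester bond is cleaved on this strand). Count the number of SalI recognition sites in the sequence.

GTCGAC occurs starting at positions 1, 56.
SalI cuts at 2 sites.

2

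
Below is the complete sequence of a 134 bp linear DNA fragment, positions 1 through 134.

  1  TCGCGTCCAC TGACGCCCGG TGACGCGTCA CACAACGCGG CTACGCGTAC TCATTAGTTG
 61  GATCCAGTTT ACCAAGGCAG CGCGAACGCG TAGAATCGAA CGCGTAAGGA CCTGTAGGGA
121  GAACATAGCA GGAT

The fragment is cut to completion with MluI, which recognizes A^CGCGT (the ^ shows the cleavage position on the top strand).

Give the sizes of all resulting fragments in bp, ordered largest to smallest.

MluI sites (ACGCGT) start at positions 23, 43, 86, 100.
MluI cuts after the first base of each site, so after positions 23, 43, 86, 100.
Linear molecule, 4 cuts → 5 fragments:
  1–23 → 23 bp
  24–43 → 20 bp
  44–86 → 43 bp
  87–100 → 14 bp
  101–134 → 34 bp
Sorted largest to smallest: 43, 34, 23, 20, 14 bp.

43, 34, 23, 20, 14 bp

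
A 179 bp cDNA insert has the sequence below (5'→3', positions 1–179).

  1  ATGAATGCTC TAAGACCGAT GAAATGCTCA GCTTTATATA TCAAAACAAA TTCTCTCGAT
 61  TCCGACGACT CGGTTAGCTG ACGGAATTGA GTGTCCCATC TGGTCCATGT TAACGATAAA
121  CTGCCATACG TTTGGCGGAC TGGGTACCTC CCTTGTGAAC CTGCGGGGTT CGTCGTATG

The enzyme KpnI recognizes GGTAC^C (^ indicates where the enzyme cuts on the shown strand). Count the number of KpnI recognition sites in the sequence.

GGTACC occurs starting at position 143.
KpnI cuts at 1 site.

1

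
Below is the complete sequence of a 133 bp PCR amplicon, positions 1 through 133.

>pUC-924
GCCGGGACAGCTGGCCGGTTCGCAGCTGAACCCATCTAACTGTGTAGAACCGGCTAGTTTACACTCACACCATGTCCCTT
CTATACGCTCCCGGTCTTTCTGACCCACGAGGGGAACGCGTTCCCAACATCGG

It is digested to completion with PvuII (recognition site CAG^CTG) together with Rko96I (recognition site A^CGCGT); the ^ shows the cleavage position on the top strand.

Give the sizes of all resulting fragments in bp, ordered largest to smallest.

PvuII sites (CAGCTG) start at positions 8, 23.
PvuII cuts after base 3 of each site, so after positions 10, 25.
The Rko96I site (ACGCGT) starts at position 116.
Rko96I cuts after the first base of each site, so after position 116.
Combined cut positions: 10, 25, 116.
Linear molecule, 3 cuts → 4 fragments:
  1–10 → 10 bp
  11–25 → 15 bp
  26–116 → 91 bp
  117–133 → 17 bp
Sorted largest to smallest: 91, 17, 15, 10 bp.

91, 17, 15, 10 bp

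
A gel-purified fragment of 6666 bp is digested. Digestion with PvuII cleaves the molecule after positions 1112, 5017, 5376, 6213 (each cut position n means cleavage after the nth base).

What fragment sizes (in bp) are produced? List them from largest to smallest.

Linear molecule, 4 cuts → 5 fragments:
  1112 − 0 = 1112 bp
  5017 − 1112 = 3905 bp
  5376 − 5017 = 359 bp
  6213 − 5376 = 837 bp
  6666 − 6213 = 453 bp
Sorted largest to smallest: 3905, 1112, 837, 453, 359 bp.

3905, 1112, 837, 453, 359 bp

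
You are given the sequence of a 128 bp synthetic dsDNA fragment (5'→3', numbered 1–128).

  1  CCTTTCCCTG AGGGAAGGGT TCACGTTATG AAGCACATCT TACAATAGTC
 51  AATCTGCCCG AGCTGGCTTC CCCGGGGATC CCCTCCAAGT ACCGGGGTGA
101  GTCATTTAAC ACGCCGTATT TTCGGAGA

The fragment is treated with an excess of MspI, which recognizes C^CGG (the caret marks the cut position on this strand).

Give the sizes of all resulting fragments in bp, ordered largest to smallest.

MspI sites (CCGG) start at positions 72, 92.
MspI cuts after the first base of each site, so after positions 72, 92.
Linear molecule, 2 cuts → 3 fragments:
  1–72 → 72 bp
  73–92 → 20 bp
  93–128 → 36 bp
Sorted largest to smallest: 72, 36, 20 bp.

72, 36, 20 bp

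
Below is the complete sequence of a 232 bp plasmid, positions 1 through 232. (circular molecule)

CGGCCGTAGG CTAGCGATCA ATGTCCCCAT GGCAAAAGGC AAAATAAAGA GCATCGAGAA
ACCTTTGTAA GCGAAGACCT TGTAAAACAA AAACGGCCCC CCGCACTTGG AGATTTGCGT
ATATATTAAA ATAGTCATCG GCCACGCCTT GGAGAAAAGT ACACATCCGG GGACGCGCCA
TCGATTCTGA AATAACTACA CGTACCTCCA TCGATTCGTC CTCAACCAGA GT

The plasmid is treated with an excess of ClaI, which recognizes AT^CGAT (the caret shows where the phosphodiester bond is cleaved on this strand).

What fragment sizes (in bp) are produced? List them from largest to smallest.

ClaI sites (ATCGAT) start at positions 180, 210.
ClaI cuts after base 2 of each site, so after positions 181, 211.
Circular molecule, 2 cuts → 2 fragments:
  182–211 → 30 bp
  212–232 then 1–181 → 21 + 181 = 202 bp
Sorted largest to smallest: 202, 30 bp.

202, 30 bp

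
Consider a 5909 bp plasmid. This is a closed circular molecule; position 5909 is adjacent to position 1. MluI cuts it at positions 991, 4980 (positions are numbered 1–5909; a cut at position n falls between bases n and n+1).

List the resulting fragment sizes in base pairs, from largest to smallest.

Circular molecule, 2 cuts → 2 fragments:
  4980 − 991 = 3989 bp
  wrap: 5909 − 4980 + 991 = 1920 bp
Sorted largest to smallest: 3989, 1920 bp.

3989, 1920 bp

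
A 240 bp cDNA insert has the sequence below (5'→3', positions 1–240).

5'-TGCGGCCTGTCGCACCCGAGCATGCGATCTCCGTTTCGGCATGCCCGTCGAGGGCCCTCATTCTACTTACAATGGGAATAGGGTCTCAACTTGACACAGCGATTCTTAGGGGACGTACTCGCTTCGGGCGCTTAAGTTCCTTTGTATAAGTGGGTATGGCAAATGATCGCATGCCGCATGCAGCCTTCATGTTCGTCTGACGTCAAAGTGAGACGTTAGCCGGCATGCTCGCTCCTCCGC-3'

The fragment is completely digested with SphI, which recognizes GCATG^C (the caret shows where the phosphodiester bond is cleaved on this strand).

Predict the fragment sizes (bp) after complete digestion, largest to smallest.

SphI sites (GCATGC) start at positions 20, 39, 169, 176, 223.
SphI cuts after base 5 of each site (before the last base), so after positions 24, 43, 173, 180, 227.
Linear molecule, 5 cuts → 6 fragments:
  1–24 → 24 bp
  25–43 → 19 bp
  44–173 → 130 bp
  174–180 → 7 bp
  181–227 → 47 bp
  228–240 → 13 bp
Sorted largest to smallest: 130, 47, 24, 19, 13, 7 bp.

130, 47, 24, 19, 13, 7 bp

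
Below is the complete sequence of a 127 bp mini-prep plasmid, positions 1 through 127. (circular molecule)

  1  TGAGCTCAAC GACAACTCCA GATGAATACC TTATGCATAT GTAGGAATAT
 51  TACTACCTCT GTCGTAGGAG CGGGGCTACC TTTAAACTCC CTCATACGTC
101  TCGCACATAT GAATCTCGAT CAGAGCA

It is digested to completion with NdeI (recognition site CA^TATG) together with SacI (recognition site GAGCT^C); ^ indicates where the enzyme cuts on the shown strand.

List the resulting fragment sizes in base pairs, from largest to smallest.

70, 31, 26 bp

NdeI sites (CATATG) start at positions 36, 106.
NdeI cuts after base 2 of each site, so after positions 37, 107.
The SacI site (GAGCTC) starts at position 2.
SacI cuts after base 5 of each site (before the last base), so after position 6.
Combined cut positions: 6, 37, 107.
Circular molecule, 3 cuts → 3 fragments:
  7–37 → 31 bp
  38–107 → 70 bp
  108–127 then 1–6 → 20 + 6 = 26 bp
Sorted largest to smallest: 70, 31, 26 bp.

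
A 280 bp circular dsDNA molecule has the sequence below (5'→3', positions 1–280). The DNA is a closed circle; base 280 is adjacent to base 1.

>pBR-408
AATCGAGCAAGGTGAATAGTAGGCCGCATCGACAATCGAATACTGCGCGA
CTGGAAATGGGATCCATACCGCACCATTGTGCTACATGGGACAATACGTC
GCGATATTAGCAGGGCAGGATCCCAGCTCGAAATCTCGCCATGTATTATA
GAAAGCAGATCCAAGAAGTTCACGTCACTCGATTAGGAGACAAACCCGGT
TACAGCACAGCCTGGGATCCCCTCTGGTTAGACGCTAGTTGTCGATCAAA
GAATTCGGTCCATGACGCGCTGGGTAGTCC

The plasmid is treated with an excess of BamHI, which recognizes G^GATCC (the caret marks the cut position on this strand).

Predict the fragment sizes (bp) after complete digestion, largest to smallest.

125, 97, 58 bp

BamHI sites (GGATCC) start at positions 60, 118, 215.
BamHI cuts after the first base of each site, so after positions 60, 118, 215.
Circular molecule, 3 cuts → 3 fragments:
  61–118 → 58 bp
  119–215 → 97 bp
  216–280 then 1–60 → 65 + 60 = 125 bp
Sorted largest to smallest: 125, 97, 58 bp.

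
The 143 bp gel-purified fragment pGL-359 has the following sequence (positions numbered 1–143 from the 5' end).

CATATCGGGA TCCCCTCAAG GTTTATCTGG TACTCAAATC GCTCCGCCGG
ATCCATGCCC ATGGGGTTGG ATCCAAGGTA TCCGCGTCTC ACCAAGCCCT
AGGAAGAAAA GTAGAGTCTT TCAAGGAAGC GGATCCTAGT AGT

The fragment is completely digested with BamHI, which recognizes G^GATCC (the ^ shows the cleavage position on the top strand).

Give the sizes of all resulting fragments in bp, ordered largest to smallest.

62, 41, 20, 12, 8 bp

BamHI sites (GGATCC) start at positions 8, 49, 69, 131.
BamHI cuts after the first base of each site, so after positions 8, 49, 69, 131.
Linear molecule, 4 cuts → 5 fragments:
  1–8 → 8 bp
  9–49 → 41 bp
  50–69 → 20 bp
  70–131 → 62 bp
  132–143 → 12 bp
Sorted largest to smallest: 62, 41, 20, 12, 8 bp.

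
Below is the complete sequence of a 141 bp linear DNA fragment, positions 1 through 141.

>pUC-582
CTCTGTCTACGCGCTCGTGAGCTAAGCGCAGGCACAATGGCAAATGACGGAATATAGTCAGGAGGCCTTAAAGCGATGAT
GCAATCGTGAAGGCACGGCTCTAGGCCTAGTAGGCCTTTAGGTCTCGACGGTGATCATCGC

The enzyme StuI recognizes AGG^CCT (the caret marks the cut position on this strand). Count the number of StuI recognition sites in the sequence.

AGGCCT occurs starting at positions 63, 103, 112.
StuI cuts at 3 sites.

3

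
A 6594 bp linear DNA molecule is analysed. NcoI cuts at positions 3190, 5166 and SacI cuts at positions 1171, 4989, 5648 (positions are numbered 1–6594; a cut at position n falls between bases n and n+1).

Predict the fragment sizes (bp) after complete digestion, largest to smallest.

Combined cut positions (sorted): 1171, 3190, 4989, 5166, 5648.
Linear molecule, 5 cuts → 6 fragments:
  1171 − 0 = 1171 bp
  3190 − 1171 = 2019 bp
  4989 − 3190 = 1799 bp
  5166 − 4989 = 177 bp
  5648 − 5166 = 482 bp
  6594 − 5648 = 946 bp
Sorted largest to smallest: 2019, 1799, 1171, 946, 482, 177 bp.

2019, 1799, 1171, 946, 482, 177 bp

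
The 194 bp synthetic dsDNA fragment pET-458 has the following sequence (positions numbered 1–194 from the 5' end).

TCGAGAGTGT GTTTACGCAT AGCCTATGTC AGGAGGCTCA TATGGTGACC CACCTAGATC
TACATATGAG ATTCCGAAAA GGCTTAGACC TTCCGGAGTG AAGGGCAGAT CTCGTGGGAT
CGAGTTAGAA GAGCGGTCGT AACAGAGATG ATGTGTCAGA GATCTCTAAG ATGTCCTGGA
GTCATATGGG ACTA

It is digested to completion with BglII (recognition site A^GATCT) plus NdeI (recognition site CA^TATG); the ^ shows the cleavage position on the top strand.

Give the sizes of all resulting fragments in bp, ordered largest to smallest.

BglII sites (AGATCT) start at positions 56, 107, 160.
BglII cuts after the first base of each site, so after positions 56, 107, 160.
NdeI sites (CATATG) start at positions 39, 63, 183.
NdeI cuts after base 2 of each site, so after positions 40, 64, 184.
Combined cut positions: 40, 56, 64, 107, 160, 184.
Linear molecule, 6 cuts → 7 fragments:
  1–40 → 40 bp
  41–56 → 16 bp
  57–64 → 8 bp
  65–107 → 43 bp
  108–160 → 53 bp
  161–184 → 24 bp
  185–194 → 10 bp
Sorted largest to smallest: 53, 43, 40, 24, 16, 10, 8 bp.

53, 43, 40, 24, 16, 10, 8 bp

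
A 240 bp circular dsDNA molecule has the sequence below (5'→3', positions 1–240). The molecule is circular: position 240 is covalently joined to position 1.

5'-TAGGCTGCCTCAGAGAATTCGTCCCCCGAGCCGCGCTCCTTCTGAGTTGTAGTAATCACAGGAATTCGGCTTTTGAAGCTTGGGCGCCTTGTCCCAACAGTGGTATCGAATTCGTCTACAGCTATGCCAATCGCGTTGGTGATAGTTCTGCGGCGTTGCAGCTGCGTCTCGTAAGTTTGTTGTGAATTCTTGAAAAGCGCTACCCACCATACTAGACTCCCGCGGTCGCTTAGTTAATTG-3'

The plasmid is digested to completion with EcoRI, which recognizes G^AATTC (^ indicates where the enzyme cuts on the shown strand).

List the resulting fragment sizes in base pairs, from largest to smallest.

EcoRI sites (GAATTC) start at positions 15, 62, 108, 184.
EcoRI cuts after the first base of each site, so after positions 15, 62, 108, 184.
Circular molecule, 4 cuts → 4 fragments:
  16–62 → 47 bp
  63–108 → 46 bp
  109–184 → 76 bp
  185–240 then 1–15 → 56 + 15 = 71 bp
Sorted largest to smallest: 76, 71, 47, 46 bp.

76, 71, 47, 46 bp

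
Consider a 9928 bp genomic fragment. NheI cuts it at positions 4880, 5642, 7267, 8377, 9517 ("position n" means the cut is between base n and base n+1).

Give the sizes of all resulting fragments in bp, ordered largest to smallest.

4880, 1625, 1140, 1110, 762, 411 bp

Linear molecule, 5 cuts → 6 fragments:
  4880 − 0 = 4880 bp
  5642 − 4880 = 762 bp
  7267 − 5642 = 1625 bp
  8377 − 7267 = 1110 bp
  9517 − 8377 = 1140 bp
  9928 − 9517 = 411 bp
Sorted largest to smallest: 4880, 1625, 1140, 1110, 762, 411 bp.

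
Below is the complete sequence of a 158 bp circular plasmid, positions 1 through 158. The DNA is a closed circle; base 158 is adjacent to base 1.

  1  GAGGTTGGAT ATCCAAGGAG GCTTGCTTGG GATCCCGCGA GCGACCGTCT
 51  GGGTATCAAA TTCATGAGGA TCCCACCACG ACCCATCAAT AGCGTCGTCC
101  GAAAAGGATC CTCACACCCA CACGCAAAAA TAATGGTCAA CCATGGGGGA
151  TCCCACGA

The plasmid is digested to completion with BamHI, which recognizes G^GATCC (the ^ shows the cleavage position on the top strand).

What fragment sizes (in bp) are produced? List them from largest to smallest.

BamHI sites (GGATCC) start at positions 30, 68, 106, 148.
BamHI cuts after the first base of each site, so after positions 30, 68, 106, 148.
Circular molecule, 4 cuts → 4 fragments:
  31–68 → 38 bp
  69–106 → 38 bp
  107–148 → 42 bp
  149–158 then 1–30 → 10 + 30 = 40 bp
Sorted largest to smallest: 42, 40, 38, 38 bp.

42, 40, 38, 38 bp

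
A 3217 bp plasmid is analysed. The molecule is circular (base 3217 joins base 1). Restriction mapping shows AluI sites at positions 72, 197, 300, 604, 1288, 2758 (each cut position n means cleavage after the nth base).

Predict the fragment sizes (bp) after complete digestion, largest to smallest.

Circular molecule, 6 cuts → 6 fragments:
  197 − 72 = 125 bp
  300 − 197 = 103 bp
  604 − 300 = 304 bp
  1288 − 604 = 684 bp
  2758 − 1288 = 1470 bp
  wrap: 3217 − 2758 + 72 = 531 bp
Sorted largest to smallest: 1470, 684, 531, 304, 125, 103 bp.

1470, 684, 531, 304, 125, 103 bp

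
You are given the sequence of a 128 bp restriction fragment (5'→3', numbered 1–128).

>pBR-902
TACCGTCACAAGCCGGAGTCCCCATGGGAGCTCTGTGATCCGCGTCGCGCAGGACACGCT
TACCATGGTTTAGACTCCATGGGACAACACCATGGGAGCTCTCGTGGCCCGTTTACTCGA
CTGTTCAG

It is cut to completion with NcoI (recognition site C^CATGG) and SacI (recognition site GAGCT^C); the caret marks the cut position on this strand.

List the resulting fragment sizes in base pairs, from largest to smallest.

NcoI sites (CCATGG) start at positions 22, 63, 77, 90.
NcoI cuts after the first base of each site, so after positions 22, 63, 77, 90.
SacI sites (GAGCTC) start at positions 28, 96.
SacI cuts after base 5 of each site (before the last base), so after positions 32, 100.
Combined cut positions: 22, 32, 63, 77, 90, 100.
Linear molecule, 6 cuts → 7 fragments:
  1–22 → 22 bp
  23–32 → 10 bp
  33–63 → 31 bp
  64–77 → 14 bp
  78–90 → 13 bp
  91–100 → 10 bp
  101–128 → 28 bp
Sorted largest to smallest: 31, 28, 22, 14, 13, 10, 10 bp.

31, 28, 22, 14, 13, 10, 10 bp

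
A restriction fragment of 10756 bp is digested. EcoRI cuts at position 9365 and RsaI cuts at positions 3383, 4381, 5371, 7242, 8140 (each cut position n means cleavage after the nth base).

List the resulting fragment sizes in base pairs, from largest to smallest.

Combined cut positions (sorted): 3383, 4381, 5371, 7242, 8140, 9365.
Linear molecule, 6 cuts → 7 fragments:
  3383 − 0 = 3383 bp
  4381 − 3383 = 998 bp
  5371 − 4381 = 990 bp
  7242 − 5371 = 1871 bp
  8140 − 7242 = 898 bp
  9365 − 8140 = 1225 bp
  10756 − 9365 = 1391 bp
Sorted largest to smallest: 3383, 1871, 1391, 1225, 998, 990, 898 bp.

3383, 1871, 1391, 1225, 998, 990, 898 bp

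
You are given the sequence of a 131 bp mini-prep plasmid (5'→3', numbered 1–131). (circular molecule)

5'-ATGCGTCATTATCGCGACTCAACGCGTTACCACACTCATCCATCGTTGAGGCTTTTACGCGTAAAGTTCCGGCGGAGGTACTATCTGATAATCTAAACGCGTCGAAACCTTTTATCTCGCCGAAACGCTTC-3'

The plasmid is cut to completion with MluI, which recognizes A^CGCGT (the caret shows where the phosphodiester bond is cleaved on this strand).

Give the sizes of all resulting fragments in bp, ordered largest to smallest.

MluI sites (ACGCGT) start at positions 22, 57, 97.
MluI cuts after the first base of each site, so after positions 22, 57, 97.
Circular molecule, 3 cuts → 3 fragments:
  23–57 → 35 bp
  58–97 → 40 bp
  98–131 then 1–22 → 34 + 22 = 56 bp
Sorted largest to smallest: 56, 40, 35 bp.

56, 40, 35 bp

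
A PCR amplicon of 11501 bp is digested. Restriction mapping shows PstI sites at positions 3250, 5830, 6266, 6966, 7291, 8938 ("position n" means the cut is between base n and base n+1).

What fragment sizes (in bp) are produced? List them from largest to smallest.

3250, 2580, 2563, 1647, 700, 436, 325 bp

Linear molecule, 6 cuts → 7 fragments:
  3250 − 0 = 3250 bp
  5830 − 3250 = 2580 bp
  6266 − 5830 = 436 bp
  6966 − 6266 = 700 bp
  7291 − 6966 = 325 bp
  8938 − 7291 = 1647 bp
  11501 − 8938 = 2563 bp
Sorted largest to smallest: 3250, 2580, 2563, 1647, 700, 436, 325 bp.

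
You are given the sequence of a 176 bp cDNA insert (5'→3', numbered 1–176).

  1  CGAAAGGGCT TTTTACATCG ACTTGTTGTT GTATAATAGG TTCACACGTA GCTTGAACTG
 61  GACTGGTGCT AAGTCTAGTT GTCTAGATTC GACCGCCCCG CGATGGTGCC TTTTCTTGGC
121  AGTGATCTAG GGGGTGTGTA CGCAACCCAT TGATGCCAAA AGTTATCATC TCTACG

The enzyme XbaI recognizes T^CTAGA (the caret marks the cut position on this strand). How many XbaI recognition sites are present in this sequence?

TCTAGA occurs starting at position 82.
XbaI cuts at 1 site.

1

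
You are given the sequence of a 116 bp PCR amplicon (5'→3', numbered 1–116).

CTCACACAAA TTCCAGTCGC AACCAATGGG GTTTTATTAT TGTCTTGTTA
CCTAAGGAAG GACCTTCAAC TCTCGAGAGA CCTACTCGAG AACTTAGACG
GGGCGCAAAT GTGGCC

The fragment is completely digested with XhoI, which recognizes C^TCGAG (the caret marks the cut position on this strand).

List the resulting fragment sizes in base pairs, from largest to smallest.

XhoI sites (CTCGAG) start at positions 72, 85.
XhoI cuts after the first base of each site, so after positions 72, 85.
Linear molecule, 2 cuts → 3 fragments:
  1–72 → 72 bp
  73–85 → 13 bp
  86–116 → 31 bp
Sorted largest to smallest: 72, 31, 13 bp.

72, 31, 13 bp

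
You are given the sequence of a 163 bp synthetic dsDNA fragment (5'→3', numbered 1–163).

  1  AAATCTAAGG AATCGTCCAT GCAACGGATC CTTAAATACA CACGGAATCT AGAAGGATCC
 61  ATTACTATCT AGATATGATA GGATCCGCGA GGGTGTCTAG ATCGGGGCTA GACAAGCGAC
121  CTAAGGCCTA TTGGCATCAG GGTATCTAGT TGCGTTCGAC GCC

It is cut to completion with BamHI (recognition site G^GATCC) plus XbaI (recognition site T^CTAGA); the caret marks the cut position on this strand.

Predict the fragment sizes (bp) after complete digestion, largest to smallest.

67, 26, 22, 15, 13, 13, 7 bp

BamHI sites (GGATCC) start at positions 26, 55, 81.
BamHI cuts after the first base of each site, so after positions 26, 55, 81.
XbaI sites (TCTAGA) start at positions 48, 68, 96.
XbaI cuts after the first base of each site, so after positions 48, 68, 96.
Combined cut positions: 26, 48, 55, 68, 81, 96.
Linear molecule, 6 cuts → 7 fragments:
  1–26 → 26 bp
  27–48 → 22 bp
  49–55 → 7 bp
  56–68 → 13 bp
  69–81 → 13 bp
  82–96 → 15 bp
  97–163 → 67 bp
Sorted largest to smallest: 67, 26, 22, 15, 13, 13, 7 bp.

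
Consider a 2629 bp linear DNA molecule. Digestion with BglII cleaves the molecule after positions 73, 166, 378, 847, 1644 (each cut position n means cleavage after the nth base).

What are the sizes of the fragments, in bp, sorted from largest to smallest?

985, 797, 469, 212, 93, 73 bp

Linear molecule, 5 cuts → 6 fragments:
  73 − 0 = 73 bp
  166 − 73 = 93 bp
  378 − 166 = 212 bp
  847 − 378 = 469 bp
  1644 − 847 = 797 bp
  2629 − 1644 = 985 bp
Sorted largest to smallest: 985, 797, 469, 212, 93, 73 bp.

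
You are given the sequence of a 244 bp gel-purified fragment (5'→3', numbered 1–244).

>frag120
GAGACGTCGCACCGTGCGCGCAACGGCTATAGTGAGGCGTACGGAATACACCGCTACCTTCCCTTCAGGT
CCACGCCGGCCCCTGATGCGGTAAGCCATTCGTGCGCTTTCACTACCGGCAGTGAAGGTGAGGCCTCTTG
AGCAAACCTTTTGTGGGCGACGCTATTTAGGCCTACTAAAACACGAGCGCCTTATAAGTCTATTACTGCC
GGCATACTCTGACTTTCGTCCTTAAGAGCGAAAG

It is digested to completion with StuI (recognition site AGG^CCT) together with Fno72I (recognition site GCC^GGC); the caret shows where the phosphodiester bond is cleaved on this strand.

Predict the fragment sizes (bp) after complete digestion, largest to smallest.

StuI sites (AGGCCT) start at positions 131, 169.
StuI cuts after base 3 of each site, so after positions 133, 171.
Fno72I sites (GCCGGC) start at positions 75, 208.
Fno72I cuts after base 3 of each site, so after positions 77, 210.
Combined cut positions: 77, 133, 171, 210.
Linear molecule, 4 cuts → 5 fragments:
  1–77 → 77 bp
  78–133 → 56 bp
  134–171 → 38 bp
  172–210 → 39 bp
  211–244 → 34 bp
Sorted largest to smallest: 77, 56, 39, 38, 34 bp.

77, 56, 39, 38, 34 bp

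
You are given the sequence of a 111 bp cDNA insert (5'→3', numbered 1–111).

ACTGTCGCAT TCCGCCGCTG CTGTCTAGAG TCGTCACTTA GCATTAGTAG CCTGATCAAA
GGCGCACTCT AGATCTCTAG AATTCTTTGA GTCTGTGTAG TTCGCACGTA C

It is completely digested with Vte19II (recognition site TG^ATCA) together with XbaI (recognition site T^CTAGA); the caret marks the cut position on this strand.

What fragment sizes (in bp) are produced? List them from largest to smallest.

The Vte19II site (TGATCA) starts at position 53.
Vte19II cuts after base 2 of each site, so after position 54.
XbaI sites (TCTAGA) start at positions 24, 68, 76.
XbaI cuts after the first base of each site, so after positions 24, 68, 76.
Combined cut positions: 24, 54, 68, 76.
Linear molecule, 4 cuts → 5 fragments:
  1–24 → 24 bp
  25–54 → 30 bp
  55–68 → 14 bp
  69–76 → 8 bp
  77–111 → 35 bp
Sorted largest to smallest: 35, 30, 24, 14, 8 bp.

35, 30, 24, 14, 8 bp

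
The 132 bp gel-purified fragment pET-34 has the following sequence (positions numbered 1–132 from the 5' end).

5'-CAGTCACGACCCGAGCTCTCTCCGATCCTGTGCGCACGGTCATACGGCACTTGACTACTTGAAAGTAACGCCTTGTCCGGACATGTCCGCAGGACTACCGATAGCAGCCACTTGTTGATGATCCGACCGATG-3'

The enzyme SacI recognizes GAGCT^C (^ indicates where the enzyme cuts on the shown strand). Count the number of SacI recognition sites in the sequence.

1

GAGCTC occurs starting at position 13.
SacI cuts at 1 site.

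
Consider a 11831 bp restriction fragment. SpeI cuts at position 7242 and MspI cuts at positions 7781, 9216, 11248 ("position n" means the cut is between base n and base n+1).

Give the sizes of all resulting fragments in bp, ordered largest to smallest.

Combined cut positions (sorted): 7242, 7781, 9216, 11248.
Linear molecule, 4 cuts → 5 fragments:
  7242 − 0 = 7242 bp
  7781 − 7242 = 539 bp
  9216 − 7781 = 1435 bp
  11248 − 9216 = 2032 bp
  11831 − 11248 = 583 bp
Sorted largest to smallest: 7242, 2032, 1435, 583, 539 bp.

7242, 2032, 1435, 583, 539 bp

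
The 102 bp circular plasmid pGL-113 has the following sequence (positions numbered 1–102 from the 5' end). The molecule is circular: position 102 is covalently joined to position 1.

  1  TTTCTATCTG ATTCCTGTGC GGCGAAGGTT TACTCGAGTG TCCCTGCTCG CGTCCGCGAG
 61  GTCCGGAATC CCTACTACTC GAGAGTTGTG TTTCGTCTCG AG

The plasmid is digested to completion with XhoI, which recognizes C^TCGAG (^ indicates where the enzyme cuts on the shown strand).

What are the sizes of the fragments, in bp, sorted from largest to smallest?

45, 38, 19 bp

XhoI sites (CTCGAG) start at positions 33, 78, 97.
XhoI cuts after the first base of each site, so after positions 33, 78, 97.
Circular molecule, 3 cuts → 3 fragments:
  34–78 → 45 bp
  79–97 → 19 bp
  98–102 then 1–33 → 5 + 33 = 38 bp
Sorted largest to smallest: 45, 38, 19 bp.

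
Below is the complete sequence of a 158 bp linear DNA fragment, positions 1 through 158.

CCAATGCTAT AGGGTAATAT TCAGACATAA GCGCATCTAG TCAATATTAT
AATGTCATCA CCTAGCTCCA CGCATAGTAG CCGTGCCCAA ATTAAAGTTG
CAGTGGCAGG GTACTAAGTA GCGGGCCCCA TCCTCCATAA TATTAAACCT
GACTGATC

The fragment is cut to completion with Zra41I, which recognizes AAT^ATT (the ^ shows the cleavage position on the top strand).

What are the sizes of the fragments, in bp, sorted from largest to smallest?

96, 27, 18, 17 bp

Zra41I sites (AATATT) start at positions 16, 43, 139.
Zra41I cuts after base 3 of each site, so after positions 18, 45, 141.
Linear molecule, 3 cuts → 4 fragments:
  1–18 → 18 bp
  19–45 → 27 bp
  46–141 → 96 bp
  142–158 → 17 bp
Sorted largest to smallest: 96, 27, 18, 17 bp.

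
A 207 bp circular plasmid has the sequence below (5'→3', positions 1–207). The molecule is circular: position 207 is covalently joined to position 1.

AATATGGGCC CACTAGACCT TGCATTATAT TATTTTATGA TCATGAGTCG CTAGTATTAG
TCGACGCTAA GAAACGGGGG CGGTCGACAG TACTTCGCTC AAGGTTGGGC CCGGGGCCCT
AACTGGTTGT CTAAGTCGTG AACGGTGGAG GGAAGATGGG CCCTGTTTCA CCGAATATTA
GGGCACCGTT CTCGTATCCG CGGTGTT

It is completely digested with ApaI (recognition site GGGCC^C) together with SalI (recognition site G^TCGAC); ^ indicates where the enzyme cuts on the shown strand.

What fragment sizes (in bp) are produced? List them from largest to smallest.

ApaI sites (GGGCCC) start at positions 6, 107, 114, 158.
ApaI cuts after base 5 of each site (before the last base), so after positions 10, 111, 118, 162.
SalI sites (GTCGAC) start at positions 60, 83.
SalI cuts after the first base of each site, so after positions 60, 83.
Combined cut positions: 10, 60, 83, 111, 118, 162.
Circular molecule, 6 cuts → 6 fragments:
  11–60 → 50 bp
  61–83 → 23 bp
  84–111 → 28 bp
  112–118 → 7 bp
  119–162 → 44 bp
  163–207 then 1–10 → 45 + 10 = 55 bp
Sorted largest to smallest: 55, 50, 44, 28, 23, 7 bp.

55, 50, 44, 28, 23, 7 bp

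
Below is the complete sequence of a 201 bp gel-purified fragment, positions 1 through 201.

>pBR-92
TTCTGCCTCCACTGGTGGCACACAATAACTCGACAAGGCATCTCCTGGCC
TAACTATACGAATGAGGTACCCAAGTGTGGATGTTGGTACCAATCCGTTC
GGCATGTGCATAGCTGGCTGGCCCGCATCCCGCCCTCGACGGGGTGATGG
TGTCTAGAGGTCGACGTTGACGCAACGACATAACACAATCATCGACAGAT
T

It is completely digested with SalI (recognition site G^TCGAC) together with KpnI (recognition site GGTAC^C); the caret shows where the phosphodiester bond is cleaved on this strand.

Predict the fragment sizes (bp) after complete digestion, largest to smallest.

70, 70, 41, 20 bp

The SalI site (GTCGAC) starts at position 160.
SalI cuts after the first base of each site, so after position 160.
KpnI sites (GGTACC) start at positions 66, 86.
KpnI cuts after base 5 of each site (before the last base), so after positions 70, 90.
Combined cut positions: 70, 90, 160.
Linear molecule, 3 cuts → 4 fragments:
  1–70 → 70 bp
  71–90 → 20 bp
  91–160 → 70 bp
  161–201 → 41 bp
Sorted largest to smallest: 70, 70, 41, 20 bp.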